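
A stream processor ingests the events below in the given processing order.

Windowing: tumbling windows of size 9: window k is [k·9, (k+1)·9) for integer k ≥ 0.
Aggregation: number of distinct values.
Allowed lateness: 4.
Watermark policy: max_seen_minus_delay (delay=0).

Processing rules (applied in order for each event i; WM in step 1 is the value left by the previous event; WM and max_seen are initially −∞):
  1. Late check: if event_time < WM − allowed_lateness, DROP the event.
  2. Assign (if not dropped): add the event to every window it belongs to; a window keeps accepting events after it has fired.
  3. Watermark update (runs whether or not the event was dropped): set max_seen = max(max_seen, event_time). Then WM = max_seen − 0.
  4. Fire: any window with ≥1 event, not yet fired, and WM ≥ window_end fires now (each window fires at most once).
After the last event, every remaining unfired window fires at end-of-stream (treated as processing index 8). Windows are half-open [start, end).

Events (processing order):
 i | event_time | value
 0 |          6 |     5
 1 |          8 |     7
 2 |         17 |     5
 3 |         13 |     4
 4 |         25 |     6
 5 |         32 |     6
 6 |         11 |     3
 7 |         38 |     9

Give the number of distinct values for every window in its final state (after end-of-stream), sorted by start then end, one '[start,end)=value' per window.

[0,9)=2 [9,18)=2 [18,27)=1 [27,36)=1 [36,45)=1

i=0 t=6 v=5: → [0,9); WM=6
i=1 t=8 v=7: → [0,9); WM=8
i=2 t=17 v=5: → [9,18); WM=17; [0,9) fires=2
i=3 t=13 v=4: → [9,18); WM=17
i=4 t=25 v=6: → [18,27); WM=25; [9,18) fires=2
i=5 t=32 v=6: → [27,36); WM=32; [18,27) fires=1
i=6 t=11 v=3: DROP (t<32-4); WM=32
i=7 t=38 v=9: → [36,45); WM=38; [27,36) fires=1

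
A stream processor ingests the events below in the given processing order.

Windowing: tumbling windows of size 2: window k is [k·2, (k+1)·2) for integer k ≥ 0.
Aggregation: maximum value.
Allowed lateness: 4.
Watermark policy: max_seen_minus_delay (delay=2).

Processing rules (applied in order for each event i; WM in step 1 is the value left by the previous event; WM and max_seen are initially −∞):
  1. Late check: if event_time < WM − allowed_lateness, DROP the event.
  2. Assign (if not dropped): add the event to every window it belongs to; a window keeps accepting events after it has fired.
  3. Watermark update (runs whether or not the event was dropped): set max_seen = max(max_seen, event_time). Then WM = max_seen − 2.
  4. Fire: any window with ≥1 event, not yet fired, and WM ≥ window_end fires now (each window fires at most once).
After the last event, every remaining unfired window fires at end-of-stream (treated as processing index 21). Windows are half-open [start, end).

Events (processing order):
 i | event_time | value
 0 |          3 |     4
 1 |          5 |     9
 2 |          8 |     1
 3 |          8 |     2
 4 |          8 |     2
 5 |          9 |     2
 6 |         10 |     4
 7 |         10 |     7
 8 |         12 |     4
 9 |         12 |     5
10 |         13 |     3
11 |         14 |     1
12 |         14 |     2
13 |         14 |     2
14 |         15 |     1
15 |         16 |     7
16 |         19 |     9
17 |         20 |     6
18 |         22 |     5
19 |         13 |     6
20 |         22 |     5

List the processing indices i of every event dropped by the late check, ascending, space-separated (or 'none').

19

i=0 t=3 v=4: → [2,4); WM=1
i=1 t=5 v=9: → [4,6); WM=3
i=2 t=8 v=1: → [8,10); WM=6; [2,4) fires=4 [4,6) fires=9
i=3 t=8 v=2: → [8,10); WM=6
i=4 t=8 v=2: → [8,10); WM=6
i=5 t=9 v=2: → [8,10); WM=7
i=6 t=10 v=4: → [10,12); WM=8
i=7 t=10 v=7: → [10,12); WM=8
i=8 t=12 v=4: → [12,14); WM=10; [8,10) fires=2
i=9 t=12 v=5: → [12,14); WM=10
i=10 t=13 v=3: → [12,14); WM=11
i=11 t=14 v=1: → [14,16); WM=12; [10,12) fires=7
i=12 t=14 v=2: → [14,16); WM=12
i=13 t=14 v=2: → [14,16); WM=12
i=14 t=15 v=1: → [14,16); WM=13
i=15 t=16 v=7: → [16,18); WM=14; [12,14) fires=5
i=16 t=19 v=9: → [18,20); WM=17; [14,16) fires=2
i=17 t=20 v=6: → [20,22); WM=18; [16,18) fires=7
i=18 t=22 v=5: → [22,24); WM=20; [18,20) fires=9
i=19 t=13 v=6: DROP (t<20-4); WM=20
i=20 t=22 v=5: → [22,24); WM=20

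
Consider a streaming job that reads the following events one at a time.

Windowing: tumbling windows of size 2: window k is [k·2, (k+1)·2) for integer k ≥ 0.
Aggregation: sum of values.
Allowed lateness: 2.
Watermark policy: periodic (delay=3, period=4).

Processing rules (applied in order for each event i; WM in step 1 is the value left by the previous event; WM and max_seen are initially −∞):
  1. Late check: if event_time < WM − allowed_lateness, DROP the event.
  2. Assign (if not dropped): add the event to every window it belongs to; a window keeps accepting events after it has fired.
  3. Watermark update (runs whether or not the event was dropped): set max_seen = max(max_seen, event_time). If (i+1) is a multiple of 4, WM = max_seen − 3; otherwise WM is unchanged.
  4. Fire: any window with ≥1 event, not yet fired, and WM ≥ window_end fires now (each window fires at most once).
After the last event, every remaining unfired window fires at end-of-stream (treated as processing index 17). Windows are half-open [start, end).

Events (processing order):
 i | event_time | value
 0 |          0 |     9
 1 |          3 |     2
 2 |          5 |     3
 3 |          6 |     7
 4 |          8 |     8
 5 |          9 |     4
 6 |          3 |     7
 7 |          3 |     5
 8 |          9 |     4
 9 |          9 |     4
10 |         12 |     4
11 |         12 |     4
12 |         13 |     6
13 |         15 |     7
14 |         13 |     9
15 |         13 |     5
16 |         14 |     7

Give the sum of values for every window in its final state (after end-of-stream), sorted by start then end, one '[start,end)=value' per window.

[0,2)=9 [2,4)=14 [4,6)=3 [6,8)=7 [8,10)=20 [12,14)=28 [14,16)=14

i=0 t=0 v=9: → [0,2); WM=−∞
i=1 t=3 v=2: → [2,4); WM=−∞
i=2 t=5 v=3: → [4,6); WM=−∞
i=3 t=6 v=7: → [6,8); WM=3; [0,2) fires=9
i=4 t=8 v=8: → [8,10); WM=3
i=5 t=9 v=4: → [8,10); WM=3
i=6 t=3 v=7: → [2,4); WM=3
i=7 t=3 v=5: → [2,4); WM=6; [2,4) fires=14 [4,6) fires=3
i=8 t=9 v=4: → [8,10); WM=6
i=9 t=9 v=4: → [8,10); WM=6
i=10 t=12 v=4: → [12,14); WM=6
i=11 t=12 v=4: → [12,14); WM=9; [6,8) fires=7
i=12 t=13 v=6: → [12,14); WM=9
i=13 t=15 v=7: → [14,16); WM=9
i=14 t=13 v=9: → [12,14); WM=9
i=15 t=13 v=5: → [12,14); WM=12; [8,10) fires=20
i=16 t=14 v=7: → [14,16); WM=12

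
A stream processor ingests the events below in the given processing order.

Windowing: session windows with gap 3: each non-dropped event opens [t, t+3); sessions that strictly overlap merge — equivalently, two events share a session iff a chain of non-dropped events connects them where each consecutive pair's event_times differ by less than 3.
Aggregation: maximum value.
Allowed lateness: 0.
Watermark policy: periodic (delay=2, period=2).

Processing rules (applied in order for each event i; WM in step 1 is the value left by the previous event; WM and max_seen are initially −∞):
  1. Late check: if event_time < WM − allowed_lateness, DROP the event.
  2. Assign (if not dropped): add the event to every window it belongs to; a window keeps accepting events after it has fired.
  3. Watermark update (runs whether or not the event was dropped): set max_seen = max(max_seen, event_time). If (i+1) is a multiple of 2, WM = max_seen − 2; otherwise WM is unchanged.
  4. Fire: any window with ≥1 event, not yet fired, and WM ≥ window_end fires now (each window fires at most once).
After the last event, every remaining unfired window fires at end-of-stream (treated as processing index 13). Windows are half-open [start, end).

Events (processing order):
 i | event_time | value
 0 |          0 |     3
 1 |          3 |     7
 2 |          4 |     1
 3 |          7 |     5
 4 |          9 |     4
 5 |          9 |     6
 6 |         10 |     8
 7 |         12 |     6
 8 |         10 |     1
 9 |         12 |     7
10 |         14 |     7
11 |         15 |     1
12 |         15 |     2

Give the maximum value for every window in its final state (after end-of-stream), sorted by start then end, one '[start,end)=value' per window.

i=0 t=0 v=3: → [0,3); WM=−∞
i=1 t=3 v=7: → [3,6); WM=1
i=2 t=4 v=1: → [3,7); WM=1
i=3 t=7 v=5: → [7,10); WM=5
i=4 t=9 v=4: → [7,12); WM=5
i=5 t=9 v=6: → [7,12); WM=7
i=6 t=10 v=8: → [7,13); WM=7
i=7 t=12 v=6: → [7,15); WM=10
i=8 t=10 v=1: → [7,15); WM=10
i=9 t=12 v=7: → [7,15); WM=10
i=10 t=14 v=7: → [7,17); WM=10
i=11 t=15 v=1: → [7,18); WM=13
i=12 t=15 v=2: → [7,18); WM=13

[0,3)=3 [3,7)=7 [7,18)=8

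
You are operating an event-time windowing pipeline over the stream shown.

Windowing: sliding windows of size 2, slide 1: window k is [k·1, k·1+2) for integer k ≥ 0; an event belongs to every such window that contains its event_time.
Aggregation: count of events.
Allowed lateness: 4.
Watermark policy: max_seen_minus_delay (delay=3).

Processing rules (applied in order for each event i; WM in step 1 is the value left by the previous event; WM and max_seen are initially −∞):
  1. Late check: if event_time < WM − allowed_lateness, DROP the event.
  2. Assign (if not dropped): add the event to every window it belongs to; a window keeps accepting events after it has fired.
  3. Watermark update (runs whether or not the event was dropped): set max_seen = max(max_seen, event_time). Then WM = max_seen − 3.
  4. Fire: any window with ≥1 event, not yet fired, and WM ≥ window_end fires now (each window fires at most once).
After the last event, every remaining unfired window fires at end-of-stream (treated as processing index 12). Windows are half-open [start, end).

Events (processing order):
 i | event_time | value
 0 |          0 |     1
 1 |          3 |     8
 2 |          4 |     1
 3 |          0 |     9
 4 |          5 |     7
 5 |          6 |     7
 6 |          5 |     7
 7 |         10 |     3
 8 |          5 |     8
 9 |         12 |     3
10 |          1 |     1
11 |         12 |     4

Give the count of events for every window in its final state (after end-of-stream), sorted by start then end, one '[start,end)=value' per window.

i=0 t=0 v=1: → [0,2); WM=-3
i=1 t=3 v=8: → [3,5),[2,4); WM=0
i=2 t=4 v=1: → [4,6),[3,5); WM=1
i=3 t=0 v=9: → [0,2); WM=1
i=4 t=5 v=7: → [5,7),[4,6); WM=2; [0,2) fires=2
i=5 t=6 v=7: → [6,8),[5,7); WM=3
i=6 t=5 v=7: → [5,7),[4,6); WM=3
i=7 t=10 v=3: → [10,12),[9,11); WM=7; [2,4) fires=1 [3,5) fires=2 [4,6) fires=3 [5,7) fires=3
i=8 t=5 v=8: → [5,7),[4,6); WM=7
i=9 t=12 v=3: → [12,14),[11,13); WM=9; [6,8) fires=1
i=10 t=1 v=1: DROP (t<9-4); WM=9
i=11 t=12 v=4: → [12,14),[11,13); WM=9

[0,2)=2 [2,4)=1 [3,5)=2 [4,6)=4 [5,7)=4 [6,8)=1 [9,11)=1 [10,12)=1 [11,13)=2 [12,14)=2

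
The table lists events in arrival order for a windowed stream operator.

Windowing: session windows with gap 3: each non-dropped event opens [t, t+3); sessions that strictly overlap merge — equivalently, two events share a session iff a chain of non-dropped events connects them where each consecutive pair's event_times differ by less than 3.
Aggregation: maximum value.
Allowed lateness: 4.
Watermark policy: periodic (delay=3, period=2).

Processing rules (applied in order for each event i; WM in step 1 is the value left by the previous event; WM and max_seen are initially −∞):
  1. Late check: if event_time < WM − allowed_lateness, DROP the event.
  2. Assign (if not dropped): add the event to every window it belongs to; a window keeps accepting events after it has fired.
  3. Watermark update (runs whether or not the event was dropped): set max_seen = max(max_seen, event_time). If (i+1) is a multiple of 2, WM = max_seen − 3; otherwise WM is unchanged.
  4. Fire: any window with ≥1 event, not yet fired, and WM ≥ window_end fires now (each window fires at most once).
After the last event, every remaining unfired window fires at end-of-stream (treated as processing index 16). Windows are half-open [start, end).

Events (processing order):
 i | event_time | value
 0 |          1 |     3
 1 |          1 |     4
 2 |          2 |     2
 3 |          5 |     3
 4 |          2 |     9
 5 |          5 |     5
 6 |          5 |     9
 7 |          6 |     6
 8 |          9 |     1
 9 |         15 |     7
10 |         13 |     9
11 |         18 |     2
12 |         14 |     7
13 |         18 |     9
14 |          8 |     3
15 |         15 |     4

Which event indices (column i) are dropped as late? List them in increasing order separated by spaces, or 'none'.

i=0 t=1 v=3: → [1,4); WM=−∞
i=1 t=1 v=4: → [1,4); WM=-2
i=2 t=2 v=2: → [1,5); WM=-2
i=3 t=5 v=3: → [5,8); WM=2
i=4 t=2 v=9: → [1,5); WM=2
i=5 t=5 v=5: → [5,8); WM=2
i=6 t=5 v=9: → [5,8); WM=2
i=7 t=6 v=6: → [5,9); WM=3
i=8 t=9 v=1: → [9,12); WM=3
i=9 t=15 v=7: → [15,18); WM=12
i=10 t=13 v=9: → [13,18); WM=12
i=11 t=18 v=2: → [18,21); WM=15
i=12 t=14 v=7: → [13,18); WM=15
i=13 t=18 v=9: → [18,21); WM=15
i=14 t=8 v=3: DROP (t<15-4); WM=15
i=15 t=15 v=4: → [13,18); WM=15

14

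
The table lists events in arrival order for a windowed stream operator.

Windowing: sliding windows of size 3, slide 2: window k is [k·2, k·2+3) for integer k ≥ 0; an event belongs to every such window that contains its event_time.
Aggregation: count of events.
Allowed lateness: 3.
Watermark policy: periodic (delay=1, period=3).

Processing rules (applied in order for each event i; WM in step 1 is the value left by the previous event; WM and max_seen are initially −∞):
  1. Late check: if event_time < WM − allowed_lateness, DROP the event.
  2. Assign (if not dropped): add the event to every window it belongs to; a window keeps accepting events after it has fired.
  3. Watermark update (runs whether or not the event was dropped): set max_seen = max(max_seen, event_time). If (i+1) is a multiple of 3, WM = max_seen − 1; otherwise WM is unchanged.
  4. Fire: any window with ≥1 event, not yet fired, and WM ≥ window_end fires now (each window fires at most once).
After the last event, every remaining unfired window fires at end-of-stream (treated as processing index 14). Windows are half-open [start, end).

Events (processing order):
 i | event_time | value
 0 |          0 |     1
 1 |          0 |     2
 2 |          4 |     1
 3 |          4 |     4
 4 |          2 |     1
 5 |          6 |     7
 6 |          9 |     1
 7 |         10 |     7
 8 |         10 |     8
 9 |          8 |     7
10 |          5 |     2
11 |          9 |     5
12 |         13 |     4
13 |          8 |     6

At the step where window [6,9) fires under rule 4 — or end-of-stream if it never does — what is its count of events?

i=0 t=0 v=1: → [0,3); WM=−∞
i=1 t=0 v=2: → [0,3); WM=−∞
i=2 t=4 v=1: → [4,7),[2,5); WM=3; [0,3) fires=2
i=3 t=4 v=4: → [4,7),[2,5); WM=3
i=4 t=2 v=1: → [2,5),[0,3); WM=3
i=5 t=6 v=7: → [6,9),[4,7); WM=5; [2,5) fires=3
i=6 t=9 v=1: → [8,11); WM=5
i=7 t=10 v=7: → [10,13),[8,11); WM=5
i=8 t=10 v=8: → [10,13),[8,11); WM=9; [4,7) fires=3 [6,9) fires=1
i=9 t=8 v=7: → [8,11),[6,9); WM=9
i=10 t=5 v=2: DROP (t<9-3); WM=9
i=11 t=9 v=5: → [8,11); WM=9
i=12 t=13 v=4: → [12,15); WM=9
i=13 t=8 v=6: → [8,11),[6,9); WM=9

1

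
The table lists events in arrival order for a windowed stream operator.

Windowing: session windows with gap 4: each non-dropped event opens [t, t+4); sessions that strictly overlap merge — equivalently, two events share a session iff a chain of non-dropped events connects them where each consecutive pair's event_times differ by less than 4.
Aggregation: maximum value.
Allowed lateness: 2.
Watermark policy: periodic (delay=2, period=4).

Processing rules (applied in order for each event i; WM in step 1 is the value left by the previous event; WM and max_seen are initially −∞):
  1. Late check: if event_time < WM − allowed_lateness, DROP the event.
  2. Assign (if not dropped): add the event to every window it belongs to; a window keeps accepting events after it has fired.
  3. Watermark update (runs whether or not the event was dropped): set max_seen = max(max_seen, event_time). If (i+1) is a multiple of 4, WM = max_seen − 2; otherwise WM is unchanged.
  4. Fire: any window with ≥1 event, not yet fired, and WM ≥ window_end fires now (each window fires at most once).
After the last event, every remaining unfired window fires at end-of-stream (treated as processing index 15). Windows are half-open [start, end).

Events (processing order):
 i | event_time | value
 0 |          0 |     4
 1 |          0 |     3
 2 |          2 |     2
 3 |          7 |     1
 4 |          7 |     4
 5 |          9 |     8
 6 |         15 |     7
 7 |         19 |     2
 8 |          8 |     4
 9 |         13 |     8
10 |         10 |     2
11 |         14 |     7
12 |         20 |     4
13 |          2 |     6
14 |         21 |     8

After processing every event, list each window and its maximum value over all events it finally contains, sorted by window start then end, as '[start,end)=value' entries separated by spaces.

[0,6)=4 [7,13)=8 [15,19)=7 [19,25)=8

i=0 t=0 v=4: → [0,4); WM=−∞
i=1 t=0 v=3: → [0,4); WM=−∞
i=2 t=2 v=2: → [0,6); WM=−∞
i=3 t=7 v=1: → [7,11); WM=5
i=4 t=7 v=4: → [7,11); WM=5
i=5 t=9 v=8: → [7,13); WM=5
i=6 t=15 v=7: → [15,19); WM=5
i=7 t=19 v=2: → [19,23); WM=17
i=8 t=8 v=4: DROP (t<17-2); WM=17
i=9 t=13 v=8: DROP (t<17-2); WM=17
i=10 t=10 v=2: DROP (t<17-2); WM=17
i=11 t=14 v=7: DROP (t<17-2); WM=17
i=12 t=20 v=4: → [19,24); WM=17
i=13 t=2 v=6: DROP (t<17-2); WM=17
i=14 t=21 v=8: → [19,25); WM=17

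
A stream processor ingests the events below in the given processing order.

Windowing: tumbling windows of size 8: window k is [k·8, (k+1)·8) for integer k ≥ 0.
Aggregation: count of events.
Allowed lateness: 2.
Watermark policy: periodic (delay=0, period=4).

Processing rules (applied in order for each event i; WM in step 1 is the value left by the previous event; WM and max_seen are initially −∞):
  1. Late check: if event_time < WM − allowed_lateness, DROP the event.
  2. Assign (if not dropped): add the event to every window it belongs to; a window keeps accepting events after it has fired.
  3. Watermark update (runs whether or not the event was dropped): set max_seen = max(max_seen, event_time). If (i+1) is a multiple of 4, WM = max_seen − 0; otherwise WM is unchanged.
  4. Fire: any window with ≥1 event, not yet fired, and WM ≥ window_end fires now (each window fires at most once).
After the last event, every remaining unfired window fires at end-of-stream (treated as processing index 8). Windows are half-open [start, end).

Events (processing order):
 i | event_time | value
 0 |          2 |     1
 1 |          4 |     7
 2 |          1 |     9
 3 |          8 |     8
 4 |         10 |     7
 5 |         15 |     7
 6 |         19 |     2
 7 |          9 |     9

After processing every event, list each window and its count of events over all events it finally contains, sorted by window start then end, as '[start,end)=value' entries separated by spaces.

i=0 t=2 v=1: → [0,8); WM=−∞
i=1 t=4 v=7: → [0,8); WM=−∞
i=2 t=1 v=9: → [0,8); WM=−∞
i=3 t=8 v=8: → [8,16); WM=8; [0,8) fires=3
i=4 t=10 v=7: → [8,16); WM=8
i=5 t=15 v=7: → [8,16); WM=8
i=6 t=19 v=2: → [16,24); WM=8
i=7 t=9 v=9: → [8,16); WM=19; [8,16) fires=4

[0,8)=3 [8,16)=4 [16,24)=1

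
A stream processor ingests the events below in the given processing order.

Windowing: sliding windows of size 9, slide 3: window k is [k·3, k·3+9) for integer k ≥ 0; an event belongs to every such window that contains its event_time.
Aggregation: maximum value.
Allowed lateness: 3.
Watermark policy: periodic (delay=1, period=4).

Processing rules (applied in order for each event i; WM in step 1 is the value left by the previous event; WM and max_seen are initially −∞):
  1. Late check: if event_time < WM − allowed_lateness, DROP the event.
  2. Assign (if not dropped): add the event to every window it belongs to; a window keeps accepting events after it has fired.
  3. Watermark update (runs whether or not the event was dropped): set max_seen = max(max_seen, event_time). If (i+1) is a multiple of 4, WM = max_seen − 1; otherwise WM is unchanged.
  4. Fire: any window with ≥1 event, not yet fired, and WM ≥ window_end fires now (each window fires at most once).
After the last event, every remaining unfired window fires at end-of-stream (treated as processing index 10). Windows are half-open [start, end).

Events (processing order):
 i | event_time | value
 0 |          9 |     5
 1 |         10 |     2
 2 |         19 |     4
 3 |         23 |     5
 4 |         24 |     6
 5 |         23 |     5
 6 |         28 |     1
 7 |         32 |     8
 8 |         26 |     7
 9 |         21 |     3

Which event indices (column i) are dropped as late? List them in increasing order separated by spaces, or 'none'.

i=0 t=9 v=5: → [9,18),[6,15),[3,12); WM=−∞
i=1 t=10 v=2: → [9,18),[6,15),[3,12); WM=−∞
i=2 t=19 v=4: → [18,27),[15,24),[12,21); WM=−∞
i=3 t=23 v=5: → [21,30),[18,27),[15,24); WM=22; [3,12) fires=5 [6,15) fires=5 [9,18) fires=5 [12,21) fires=4
i=4 t=24 v=6: → [24,33),[21,30),[18,27); WM=22
i=5 t=23 v=5: → [21,30),[18,27),[15,24); WM=22
i=6 t=28 v=1: → [27,36),[24,33),[21,30); WM=22
i=7 t=32 v=8: → [30,39),[27,36),[24,33); WM=31; [15,24) fires=5 [18,27) fires=6 [21,30) fires=6
i=8 t=26 v=7: DROP (t<31-3); WM=31
i=9 t=21 v=3: DROP (t<31-3); WM=31

8 9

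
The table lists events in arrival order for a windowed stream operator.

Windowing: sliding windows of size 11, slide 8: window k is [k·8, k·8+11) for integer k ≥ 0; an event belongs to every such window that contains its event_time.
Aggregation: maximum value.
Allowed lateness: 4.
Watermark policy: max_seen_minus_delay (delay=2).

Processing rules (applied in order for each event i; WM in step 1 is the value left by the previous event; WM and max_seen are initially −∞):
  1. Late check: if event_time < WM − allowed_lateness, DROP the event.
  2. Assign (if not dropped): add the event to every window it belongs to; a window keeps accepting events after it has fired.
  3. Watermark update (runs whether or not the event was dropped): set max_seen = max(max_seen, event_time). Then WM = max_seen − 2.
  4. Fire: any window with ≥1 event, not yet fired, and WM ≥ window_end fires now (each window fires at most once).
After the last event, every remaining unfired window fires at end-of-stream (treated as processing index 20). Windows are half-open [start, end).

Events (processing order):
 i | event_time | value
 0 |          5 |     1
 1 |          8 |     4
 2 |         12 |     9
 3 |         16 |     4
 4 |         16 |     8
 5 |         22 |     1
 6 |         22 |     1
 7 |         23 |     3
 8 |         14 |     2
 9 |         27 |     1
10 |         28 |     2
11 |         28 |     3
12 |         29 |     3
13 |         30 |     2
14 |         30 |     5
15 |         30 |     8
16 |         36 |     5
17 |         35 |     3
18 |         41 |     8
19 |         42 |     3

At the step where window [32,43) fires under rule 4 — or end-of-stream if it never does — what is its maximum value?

i=0 t=5 v=1: → [0,11); WM=3
i=1 t=8 v=4: → [8,19),[0,11); WM=6
i=2 t=12 v=9: → [8,19); WM=10
i=3 t=16 v=4: → [16,27),[8,19); WM=14; [0,11) fires=4
i=4 t=16 v=8: → [16,27),[8,19); WM=14
i=5 t=22 v=1: → [16,27); WM=20; [8,19) fires=9
i=6 t=22 v=1: → [16,27); WM=20
i=7 t=23 v=3: → [16,27); WM=21
i=8 t=14 v=2: DROP (t<21-4); WM=21
i=9 t=27 v=1: → [24,35); WM=25
i=10 t=28 v=2: → [24,35); WM=26
i=11 t=28 v=3: → [24,35); WM=26
i=12 t=29 v=3: → [24,35); WM=27; [16,27) fires=8
i=13 t=30 v=2: → [24,35); WM=28
i=14 t=30 v=5: → [24,35); WM=28
i=15 t=30 v=8: → [24,35); WM=28
i=16 t=36 v=5: → [32,43); WM=34
i=17 t=35 v=3: → [32,43); WM=34
i=18 t=41 v=8: → [40,51),[32,43); WM=39; [24,35) fires=8
i=19 t=42 v=3: → [40,51),[32,43); WM=40

8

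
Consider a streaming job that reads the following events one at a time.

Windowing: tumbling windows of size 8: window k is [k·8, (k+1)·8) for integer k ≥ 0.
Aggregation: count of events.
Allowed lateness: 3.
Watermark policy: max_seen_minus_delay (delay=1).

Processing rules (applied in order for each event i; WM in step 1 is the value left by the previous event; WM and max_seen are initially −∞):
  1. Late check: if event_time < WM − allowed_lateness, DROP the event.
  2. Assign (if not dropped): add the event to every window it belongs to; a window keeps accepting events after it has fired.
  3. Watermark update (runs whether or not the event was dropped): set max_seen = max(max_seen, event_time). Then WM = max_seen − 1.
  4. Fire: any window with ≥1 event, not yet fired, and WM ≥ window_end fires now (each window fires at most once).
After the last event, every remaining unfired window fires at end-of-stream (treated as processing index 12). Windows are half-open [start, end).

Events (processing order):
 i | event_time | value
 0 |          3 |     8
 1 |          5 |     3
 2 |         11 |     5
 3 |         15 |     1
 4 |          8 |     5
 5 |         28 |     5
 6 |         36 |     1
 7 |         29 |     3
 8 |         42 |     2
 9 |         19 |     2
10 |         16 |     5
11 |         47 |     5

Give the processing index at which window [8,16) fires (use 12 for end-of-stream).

5

i=0 t=3 v=8: → [0,8); WM=2
i=1 t=5 v=3: → [0,8); WM=4
i=2 t=11 v=5: → [8,16); WM=10; [0,8) fires=2
i=3 t=15 v=1: → [8,16); WM=14
i=4 t=8 v=5: DROP (t<14-3); WM=14
i=5 t=28 v=5: → [24,32); WM=27; [8,16) fires=2
i=6 t=36 v=1: → [32,40); WM=35; [24,32) fires=1
i=7 t=29 v=3: DROP (t<35-3); WM=35
i=8 t=42 v=2: → [40,48); WM=41; [32,40) fires=1
i=9 t=19 v=2: DROP (t<41-3); WM=41
i=10 t=16 v=5: DROP (t<41-3); WM=41
i=11 t=47 v=5: → [40,48); WM=46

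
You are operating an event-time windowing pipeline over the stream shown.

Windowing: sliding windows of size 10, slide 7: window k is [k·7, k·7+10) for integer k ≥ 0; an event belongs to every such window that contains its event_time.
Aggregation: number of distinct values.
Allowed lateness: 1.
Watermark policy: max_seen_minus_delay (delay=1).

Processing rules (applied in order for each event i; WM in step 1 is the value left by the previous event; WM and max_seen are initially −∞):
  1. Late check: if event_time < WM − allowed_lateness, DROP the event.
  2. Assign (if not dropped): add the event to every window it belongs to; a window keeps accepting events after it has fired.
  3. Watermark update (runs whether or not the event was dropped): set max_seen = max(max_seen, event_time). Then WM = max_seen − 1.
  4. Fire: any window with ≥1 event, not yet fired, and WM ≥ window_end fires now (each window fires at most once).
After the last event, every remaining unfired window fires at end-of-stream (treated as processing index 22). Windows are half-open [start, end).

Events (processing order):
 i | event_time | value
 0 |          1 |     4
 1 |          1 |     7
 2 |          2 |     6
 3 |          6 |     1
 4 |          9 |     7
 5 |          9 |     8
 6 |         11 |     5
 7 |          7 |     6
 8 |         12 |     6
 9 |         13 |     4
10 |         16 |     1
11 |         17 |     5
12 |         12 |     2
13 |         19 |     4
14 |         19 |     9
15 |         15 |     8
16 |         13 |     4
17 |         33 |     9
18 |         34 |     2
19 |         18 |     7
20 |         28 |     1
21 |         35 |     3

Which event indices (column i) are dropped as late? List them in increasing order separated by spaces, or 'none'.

7 12 15 16 19 20

i=0 t=1 v=4: → [0,10); WM=0
i=1 t=1 v=7: → [0,10); WM=0
i=2 t=2 v=6: → [0,10); WM=1
i=3 t=6 v=1: → [0,10); WM=5
i=4 t=9 v=7: → [7,17),[0,10); WM=8
i=5 t=9 v=8: → [7,17),[0,10); WM=8
i=6 t=11 v=5: → [7,17); WM=10; [0,10) fires=5
i=7 t=7 v=6: DROP (t<10-1); WM=10
i=8 t=12 v=6: → [7,17); WM=11
i=9 t=13 v=4: → [7,17); WM=12
i=10 t=16 v=1: → [14,24),[7,17); WM=15
i=11 t=17 v=5: → [14,24); WM=16
i=12 t=12 v=2: DROP (t<16-1); WM=16
i=13 t=19 v=4: → [14,24); WM=18; [7,17) fires=6
i=14 t=19 v=9: → [14,24); WM=18
i=15 t=15 v=8: DROP (t<18-1); WM=18
i=16 t=13 v=4: DROP (t<18-1); WM=18
i=17 t=33 v=9: → [28,38); WM=32; [14,24) fires=4
i=18 t=34 v=2: → [28,38); WM=33
i=19 t=18 v=7: DROP (t<33-1); WM=33
i=20 t=28 v=1: DROP (t<33-1); WM=33
i=21 t=35 v=3: → [35,45),[28,38); WM=34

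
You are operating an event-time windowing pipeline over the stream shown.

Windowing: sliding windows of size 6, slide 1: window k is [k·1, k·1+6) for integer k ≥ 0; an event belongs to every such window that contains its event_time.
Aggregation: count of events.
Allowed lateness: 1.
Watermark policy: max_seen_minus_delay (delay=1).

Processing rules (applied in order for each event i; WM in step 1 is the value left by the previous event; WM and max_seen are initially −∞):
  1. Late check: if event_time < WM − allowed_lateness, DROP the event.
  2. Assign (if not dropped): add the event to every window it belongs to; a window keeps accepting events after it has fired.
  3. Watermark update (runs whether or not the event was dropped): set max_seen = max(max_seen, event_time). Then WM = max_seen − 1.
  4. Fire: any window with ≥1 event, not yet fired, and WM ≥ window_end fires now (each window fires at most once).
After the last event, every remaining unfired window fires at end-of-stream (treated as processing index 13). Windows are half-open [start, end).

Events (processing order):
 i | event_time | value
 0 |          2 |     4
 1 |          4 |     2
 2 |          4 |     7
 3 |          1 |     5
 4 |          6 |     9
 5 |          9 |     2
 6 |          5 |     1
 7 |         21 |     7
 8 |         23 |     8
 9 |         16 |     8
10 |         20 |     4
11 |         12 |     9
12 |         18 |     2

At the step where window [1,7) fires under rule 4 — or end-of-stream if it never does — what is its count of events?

4

i=0 t=2 v=4: → [2,8),[1,7),[0,6); WM=1
i=1 t=4 v=2: → [4,10),[3,9),[2,8),[1,7),[0,6); WM=3
i=2 t=4 v=7: → [4,10),[3,9),[2,8),[1,7),[0,6); WM=3
i=3 t=1 v=5: DROP (t<3-1); WM=3
i=4 t=6 v=9: → [6,12),[5,11),[4,10),[3,9),[2,8),[1,7); WM=5
i=5 t=9 v=2: → [9,15),[8,14),[7,13),[6,12),[5,11),[4,10); WM=8; [0,6) fires=3 [1,7) fires=4 [2,8) fires=4
i=6 t=5 v=1: DROP (t<8-1); WM=8
i=7 t=21 v=7: → [21,27),[20,26),[19,25),[18,24),[17,23),[16,22); WM=20; [3,9) fires=3 [4,10) fires=4 [5,11) fires=2 [6,12) fires=2 [7,13) fires=1 [8,14) fires=1 [9,15) fires=1
i=8 t=23 v=8: → [23,29),[22,28),[21,27),[20,26),[19,25),[18,24); WM=22; [16,22) fires=1
i=9 t=16 v=8: DROP (t<22-1); WM=22
i=10 t=20 v=4: DROP (t<22-1); WM=22
i=11 t=12 v=9: DROP (t<22-1); WM=22
i=12 t=18 v=2: DROP (t<22-1); WM=22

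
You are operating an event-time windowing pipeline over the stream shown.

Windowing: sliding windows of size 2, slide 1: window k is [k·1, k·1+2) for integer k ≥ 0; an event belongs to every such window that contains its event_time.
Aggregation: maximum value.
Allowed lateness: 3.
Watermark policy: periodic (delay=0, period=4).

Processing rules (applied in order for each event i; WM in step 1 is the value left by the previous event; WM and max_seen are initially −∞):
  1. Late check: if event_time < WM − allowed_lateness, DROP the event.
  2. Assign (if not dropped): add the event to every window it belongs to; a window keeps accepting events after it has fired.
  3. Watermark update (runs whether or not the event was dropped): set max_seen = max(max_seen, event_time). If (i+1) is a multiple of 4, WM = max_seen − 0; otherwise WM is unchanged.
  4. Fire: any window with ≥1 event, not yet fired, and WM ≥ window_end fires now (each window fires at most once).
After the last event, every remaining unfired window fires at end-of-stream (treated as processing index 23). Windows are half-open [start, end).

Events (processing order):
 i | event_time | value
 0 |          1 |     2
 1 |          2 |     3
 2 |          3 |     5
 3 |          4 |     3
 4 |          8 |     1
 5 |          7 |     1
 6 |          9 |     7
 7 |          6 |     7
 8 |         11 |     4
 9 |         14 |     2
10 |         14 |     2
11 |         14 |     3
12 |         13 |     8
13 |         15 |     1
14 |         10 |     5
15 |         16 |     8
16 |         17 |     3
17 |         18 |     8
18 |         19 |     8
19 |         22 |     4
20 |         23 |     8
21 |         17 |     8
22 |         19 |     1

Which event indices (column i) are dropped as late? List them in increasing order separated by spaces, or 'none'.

i=0 t=1 v=2: → [1,3),[0,2); WM=−∞
i=1 t=2 v=3: → [2,4),[1,3); WM=−∞
i=2 t=3 v=5: → [3,5),[2,4); WM=−∞
i=3 t=4 v=3: → [4,6),[3,5); WM=4; [0,2) fires=2 [1,3) fires=3 [2,4) fires=5
i=4 t=8 v=1: → [8,10),[7,9); WM=4
i=5 t=7 v=1: → [7,9),[6,8); WM=4
i=6 t=9 v=7: → [9,11),[8,10); WM=4
i=7 t=6 v=7: → [6,8),[5,7); WM=9; [3,5) fires=5 [4,6) fires=3 [5,7) fires=7 [6,8) fires=7 [7,9) fires=1
i=8 t=11 v=4: → [11,13),[10,12); WM=9
i=9 t=14 v=2: → [14,16),[13,15); WM=9
i=10 t=14 v=2: → [14,16),[13,15); WM=9
i=11 t=14 v=3: → [14,16),[13,15); WM=14; [8,10) fires=7 [9,11) fires=7 [10,12) fires=4 [11,13) fires=4
i=12 t=13 v=8: → [13,15),[12,14); WM=14; [12,14) fires=8
i=13 t=15 v=1: → [15,17),[14,16); WM=14
i=14 t=10 v=5: DROP (t<14-3); WM=14
i=15 t=16 v=8: → [16,18),[15,17); WM=16; [13,15) fires=8 [14,16) fires=3
i=16 t=17 v=3: → [17,19),[16,18); WM=16
i=17 t=18 v=8: → [18,20),[17,19); WM=16
i=18 t=19 v=8: → [19,21),[18,20); WM=16
i=19 t=22 v=4: → [22,24),[21,23); WM=22; [15,17) fires=8 [16,18) fires=8 [17,19) fires=8 [18,20) fires=8 [19,21) fires=8
i=20 t=23 v=8: → [23,25),[22,24); WM=22
i=21 t=17 v=8: DROP (t<22-3); WM=22
i=22 t=19 v=1: → [19,21),[18,20); WM=22

14 21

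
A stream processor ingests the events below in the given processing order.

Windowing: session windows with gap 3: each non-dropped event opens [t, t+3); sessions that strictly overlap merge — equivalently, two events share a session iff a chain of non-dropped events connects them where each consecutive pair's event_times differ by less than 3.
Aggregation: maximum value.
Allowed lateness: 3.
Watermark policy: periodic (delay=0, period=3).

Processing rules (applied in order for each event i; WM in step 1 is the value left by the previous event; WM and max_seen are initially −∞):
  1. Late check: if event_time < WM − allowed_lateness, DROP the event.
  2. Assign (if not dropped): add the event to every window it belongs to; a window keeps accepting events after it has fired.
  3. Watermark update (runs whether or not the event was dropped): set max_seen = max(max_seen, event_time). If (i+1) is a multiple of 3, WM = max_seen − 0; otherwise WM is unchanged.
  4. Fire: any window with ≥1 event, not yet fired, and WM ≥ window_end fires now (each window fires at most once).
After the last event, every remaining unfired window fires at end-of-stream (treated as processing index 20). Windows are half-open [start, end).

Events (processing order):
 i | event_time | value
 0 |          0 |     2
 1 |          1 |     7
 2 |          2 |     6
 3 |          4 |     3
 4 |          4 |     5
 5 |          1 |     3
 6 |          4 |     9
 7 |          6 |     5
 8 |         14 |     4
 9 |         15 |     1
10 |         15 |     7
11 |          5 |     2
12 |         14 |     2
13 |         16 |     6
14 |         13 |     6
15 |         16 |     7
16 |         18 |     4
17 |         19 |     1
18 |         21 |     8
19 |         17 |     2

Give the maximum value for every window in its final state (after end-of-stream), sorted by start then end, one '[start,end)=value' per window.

i=0 t=0 v=2: → [0,3); WM=−∞
i=1 t=1 v=7: → [0,4); WM=−∞
i=2 t=2 v=6: → [0,5); WM=2
i=3 t=4 v=3: → [0,7); WM=2
i=4 t=4 v=5: → [0,7); WM=2
i=5 t=1 v=3: → [0,7); WM=4
i=6 t=4 v=9: → [0,7); WM=4
i=7 t=6 v=5: → [0,9); WM=4
i=8 t=14 v=4: → [14,17); WM=14
i=9 t=15 v=1: → [14,18); WM=14
i=10 t=15 v=7: → [14,18); WM=14
i=11 t=5 v=2: DROP (t<14-3); WM=15
i=12 t=14 v=2: → [14,18); WM=15
i=13 t=16 v=6: → [14,19); WM=15
i=14 t=13 v=6: → [13,19); WM=16
i=15 t=16 v=7: → [13,19); WM=16
i=16 t=18 v=4: → [13,21); WM=16
i=17 t=19 v=1: → [13,22); WM=19
i=18 t=21 v=8: → [13,24); WM=19
i=19 t=17 v=2: → [13,24); WM=19

[0,9)=9 [13,24)=8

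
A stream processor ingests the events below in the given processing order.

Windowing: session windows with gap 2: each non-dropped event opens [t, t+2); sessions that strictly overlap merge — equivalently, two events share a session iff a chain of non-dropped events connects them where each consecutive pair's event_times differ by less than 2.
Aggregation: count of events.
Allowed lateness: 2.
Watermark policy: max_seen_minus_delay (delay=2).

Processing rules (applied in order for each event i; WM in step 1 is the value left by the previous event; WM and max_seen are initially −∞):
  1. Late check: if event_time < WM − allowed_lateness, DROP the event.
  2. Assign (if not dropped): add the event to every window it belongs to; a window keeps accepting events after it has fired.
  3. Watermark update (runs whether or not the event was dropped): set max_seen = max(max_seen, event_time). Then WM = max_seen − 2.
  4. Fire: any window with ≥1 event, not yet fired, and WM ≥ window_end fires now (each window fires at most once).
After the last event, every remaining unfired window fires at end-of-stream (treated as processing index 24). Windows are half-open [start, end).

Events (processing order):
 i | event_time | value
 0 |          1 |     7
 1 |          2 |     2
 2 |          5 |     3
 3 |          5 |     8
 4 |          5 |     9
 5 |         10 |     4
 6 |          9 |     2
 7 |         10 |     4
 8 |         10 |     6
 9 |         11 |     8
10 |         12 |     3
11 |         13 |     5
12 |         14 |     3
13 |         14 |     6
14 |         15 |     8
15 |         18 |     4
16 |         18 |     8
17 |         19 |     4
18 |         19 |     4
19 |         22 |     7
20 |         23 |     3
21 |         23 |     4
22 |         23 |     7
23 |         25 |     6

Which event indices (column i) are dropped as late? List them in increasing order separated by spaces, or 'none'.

i=0 t=1 v=7: → [1,3); WM=-1
i=1 t=2 v=2: → [1,4); WM=0
i=2 t=5 v=3: → [5,7); WM=3
i=3 t=5 v=8: → [5,7); WM=3
i=4 t=5 v=9: → [5,7); WM=3
i=5 t=10 v=4: → [10,12); WM=8
i=6 t=9 v=2: → [9,12); WM=8
i=7 t=10 v=4: → [9,12); WM=8
i=8 t=10 v=6: → [9,12); WM=8
i=9 t=11 v=8: → [9,13); WM=9
i=10 t=12 v=3: → [9,14); WM=10
i=11 t=13 v=5: → [9,15); WM=11
i=12 t=14 v=3: → [9,16); WM=12
i=13 t=14 v=6: → [9,16); WM=12
i=14 t=15 v=8: → [9,17); WM=13
i=15 t=18 v=4: → [18,20); WM=16
i=16 t=18 v=8: → [18,20); WM=16
i=17 t=19 v=4: → [18,21); WM=17
i=18 t=19 v=4: → [18,21); WM=17
i=19 t=22 v=7: → [22,24); WM=20
i=20 t=23 v=3: → [22,25); WM=21
i=21 t=23 v=4: → [22,25); WM=21
i=22 t=23 v=7: → [22,25); WM=21
i=23 t=25 v=6: → [25,27); WM=23

none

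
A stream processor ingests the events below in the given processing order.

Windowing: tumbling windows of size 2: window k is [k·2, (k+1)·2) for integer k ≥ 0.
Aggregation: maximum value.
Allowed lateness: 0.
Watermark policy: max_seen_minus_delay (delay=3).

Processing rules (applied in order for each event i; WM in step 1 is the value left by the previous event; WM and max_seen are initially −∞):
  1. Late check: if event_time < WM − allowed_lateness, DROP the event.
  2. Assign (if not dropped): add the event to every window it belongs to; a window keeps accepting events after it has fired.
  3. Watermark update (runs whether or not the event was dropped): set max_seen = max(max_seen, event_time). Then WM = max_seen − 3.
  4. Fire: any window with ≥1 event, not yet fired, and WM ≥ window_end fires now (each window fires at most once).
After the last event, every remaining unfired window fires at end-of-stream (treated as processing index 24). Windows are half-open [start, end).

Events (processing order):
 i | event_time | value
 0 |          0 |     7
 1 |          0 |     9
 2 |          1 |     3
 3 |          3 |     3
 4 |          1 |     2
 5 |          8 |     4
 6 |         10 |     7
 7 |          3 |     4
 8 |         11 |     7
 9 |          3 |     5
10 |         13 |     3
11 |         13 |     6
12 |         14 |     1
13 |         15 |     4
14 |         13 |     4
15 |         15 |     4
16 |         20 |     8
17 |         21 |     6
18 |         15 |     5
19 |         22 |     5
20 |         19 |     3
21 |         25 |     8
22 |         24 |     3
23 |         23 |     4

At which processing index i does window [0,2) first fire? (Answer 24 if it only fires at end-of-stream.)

i=0 t=0 v=7: → [0,2); WM=-3
i=1 t=0 v=9: → [0,2); WM=-3
i=2 t=1 v=3: → [0,2); WM=-2
i=3 t=3 v=3: → [2,4); WM=0
i=4 t=1 v=2: → [0,2); WM=0
i=5 t=8 v=4: → [8,10); WM=5; [0,2) fires=9 [2,4) fires=3
i=6 t=10 v=7: → [10,12); WM=7
i=7 t=3 v=4: DROP (t<7-0); WM=7
i=8 t=11 v=7: → [10,12); WM=8
i=9 t=3 v=5: DROP (t<8-0); WM=8
i=10 t=13 v=3: → [12,14); WM=10; [8,10) fires=4
i=11 t=13 v=6: → [12,14); WM=10
i=12 t=14 v=1: → [14,16); WM=11
i=13 t=15 v=4: → [14,16); WM=12; [10,12) fires=7
i=14 t=13 v=4: → [12,14); WM=12
i=15 t=15 v=4: → [14,16); WM=12
i=16 t=20 v=8: → [20,22); WM=17; [12,14) fires=6 [14,16) fires=4
i=17 t=21 v=6: → [20,22); WM=18
i=18 t=15 v=5: DROP (t<18-0); WM=18
i=19 t=22 v=5: → [22,24); WM=19
i=20 t=19 v=3: → [18,20); WM=19
i=21 t=25 v=8: → [24,26); WM=22; [18,20) fires=3 [20,22) fires=8
i=22 t=24 v=3: → [24,26); WM=22
i=23 t=23 v=4: → [22,24); WM=22

5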